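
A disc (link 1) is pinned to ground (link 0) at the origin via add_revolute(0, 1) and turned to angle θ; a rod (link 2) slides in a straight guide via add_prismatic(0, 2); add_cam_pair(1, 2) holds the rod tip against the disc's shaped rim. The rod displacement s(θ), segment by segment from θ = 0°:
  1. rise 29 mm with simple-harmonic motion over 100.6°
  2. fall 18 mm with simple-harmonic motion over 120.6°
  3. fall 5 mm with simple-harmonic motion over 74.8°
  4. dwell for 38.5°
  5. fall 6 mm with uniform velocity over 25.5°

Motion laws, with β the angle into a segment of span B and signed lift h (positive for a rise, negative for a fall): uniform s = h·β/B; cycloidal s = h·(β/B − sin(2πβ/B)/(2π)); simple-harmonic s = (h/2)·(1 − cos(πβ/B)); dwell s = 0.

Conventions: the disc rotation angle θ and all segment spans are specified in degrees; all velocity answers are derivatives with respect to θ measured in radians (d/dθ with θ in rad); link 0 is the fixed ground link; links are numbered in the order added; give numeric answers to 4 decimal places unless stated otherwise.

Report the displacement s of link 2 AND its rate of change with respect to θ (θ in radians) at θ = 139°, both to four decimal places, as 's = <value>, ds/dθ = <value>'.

segment 1 (0° to 100.6°, simple-harmonic, h = 29) is passed completely: s = 0.0000 + (29) = 29.0000
θ = 139° falls in segment 2 (100.6° to 221.2°, simple-harmonic, h = -18): β = 139 − 100.6 = 38.4°, B = 120.6°; Δs = -18/2·(1 − cos(π·0.3184)) = -4.1396; s = 29.0000 − 4.1396 = 24.8604
velocity in seg [100.6°–221.2°] (simple-harmonic), θ in radians: β = 38.4° = 0.6702 rad, B = 120.6° = 2.1049 rad; ds/dθ = (πh/(2B)) sin(πβ/B) = (π·(-18)/(2·2.1049)) sin(π·0.3184) = -11.305577 mm/rad

s = 24.8604, ds/dθ = -11.3056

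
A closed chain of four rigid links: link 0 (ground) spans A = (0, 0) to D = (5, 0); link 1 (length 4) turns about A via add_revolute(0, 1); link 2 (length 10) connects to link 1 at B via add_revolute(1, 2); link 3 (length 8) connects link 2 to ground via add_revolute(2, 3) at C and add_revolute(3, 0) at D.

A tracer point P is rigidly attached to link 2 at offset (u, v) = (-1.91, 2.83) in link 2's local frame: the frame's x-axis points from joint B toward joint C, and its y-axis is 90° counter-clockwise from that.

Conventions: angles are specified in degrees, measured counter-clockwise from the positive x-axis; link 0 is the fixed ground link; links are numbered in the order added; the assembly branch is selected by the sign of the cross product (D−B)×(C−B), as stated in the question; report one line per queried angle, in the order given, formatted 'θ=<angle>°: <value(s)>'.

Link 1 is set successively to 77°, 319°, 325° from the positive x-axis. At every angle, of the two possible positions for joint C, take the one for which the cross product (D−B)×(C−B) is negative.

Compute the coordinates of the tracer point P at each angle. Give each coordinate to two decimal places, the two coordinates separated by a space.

A=(0,0), D=(5.00,0)
θ=77°: B = A + 4.00·(cos77°, sin77°) = (0.8998, 3.8975)
θ=77°: |BD| = 5.6570
θ=77°: circle(B,10.00) ∩ circle(D,8.00): a=6.0104, h=7.9922
θ=77°:   candidates: C₊=(10.7624,5.5493) cross=45.212; C₋=(-0.2502,-6.0362) cross=-45.212
θ=77°:   branch - wants cross < 0 → take C=(-0.2502,-6.0362) (cross=-45.212)
θ=77°: ex = (C−B)/|BC| = (-0.1150,-0.9934); ey = (0.9934,-0.1150)
θ=77°: P = B + -1.91·ex + 2.83·ey = (3.9307,5.4694)
θ=319°: B = A + 4.00·(cos319°, sin319°) = (3.0188, -2.6242)
θ=319°: |BD| = 3.2881
θ=319°: circle(B,10.00) ∩ circle(D,8.00): a=7.1183, h=7.0235
θ=319°:   candidates: C₊=(1.7024,7.2887) cross=23.094; C₋=(12.9133,-1.1749) cross=-23.094
θ=319°:   branch - wants cross < 0 → take C=(12.9133,-1.1749) (cross=-23.094)
θ=319°: ex = (C−B)/|BC| = (0.9894,0.1449); ey = (-0.1449,0.9894)
θ=319°: P = B + -1.91·ex + 2.83·ey = (0.7188,-0.1009)
θ=325°: B = A + 4.00·(cos325°, sin325°) = (3.2766, -2.2943)
θ=325°: |BD| = 2.8695
θ=325°: circle(B,10.00) ∩ circle(D,8.00): a=7.7077, h=6.3712
θ=325°:   candidates: C₊=(2.8117,7.6949) cross=18.282; C₋=(12.9999,0.0419) cross=-18.282
θ=325°:   branch - wants cross < 0 → take C=(12.9999,0.0419) (cross=-18.282)
θ=325°: ex = (C−B)/|BC| = (0.9723,0.2336); ey = (-0.2336,0.9723)
θ=325°: P = B + -1.91·ex + 2.83·ey = (0.7583,0.0112)

θ=77°: 3.93 5.47
θ=319°: 0.72 -0.10
θ=325°: 0.76 0.01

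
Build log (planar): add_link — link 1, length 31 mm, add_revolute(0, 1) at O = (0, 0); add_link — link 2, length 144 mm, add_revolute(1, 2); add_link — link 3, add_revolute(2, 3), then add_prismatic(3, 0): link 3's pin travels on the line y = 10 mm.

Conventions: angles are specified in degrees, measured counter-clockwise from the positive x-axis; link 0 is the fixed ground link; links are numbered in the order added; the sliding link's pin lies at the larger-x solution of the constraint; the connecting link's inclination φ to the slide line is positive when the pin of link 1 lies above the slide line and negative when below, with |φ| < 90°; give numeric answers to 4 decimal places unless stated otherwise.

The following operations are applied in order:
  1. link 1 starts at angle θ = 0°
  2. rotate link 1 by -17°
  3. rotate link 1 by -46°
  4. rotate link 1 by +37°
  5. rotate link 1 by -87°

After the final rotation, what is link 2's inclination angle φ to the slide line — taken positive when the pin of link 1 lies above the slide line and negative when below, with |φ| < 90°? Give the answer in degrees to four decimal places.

geometry: r = 31 mm, L = 144 mm, e = 10 mm; θ starts at 0°
rotate link 1 by -17°: θ ← 0° -17° = -17°
rotate link 1 by -46°: θ ← -17° -46° = -63°
rotate link 1 by +37°: θ ← -63° +37° = -26°
rotate link 1 by -87°: θ ← -26° -87° = -113°
h = r sin θ − e = -28.535650 − 10 = -38.535650
sin φ = h / L = -38.535650 / 144 = -0.26760868
φ = arcsin(-0.26760868) = -15.522019°

-15.5220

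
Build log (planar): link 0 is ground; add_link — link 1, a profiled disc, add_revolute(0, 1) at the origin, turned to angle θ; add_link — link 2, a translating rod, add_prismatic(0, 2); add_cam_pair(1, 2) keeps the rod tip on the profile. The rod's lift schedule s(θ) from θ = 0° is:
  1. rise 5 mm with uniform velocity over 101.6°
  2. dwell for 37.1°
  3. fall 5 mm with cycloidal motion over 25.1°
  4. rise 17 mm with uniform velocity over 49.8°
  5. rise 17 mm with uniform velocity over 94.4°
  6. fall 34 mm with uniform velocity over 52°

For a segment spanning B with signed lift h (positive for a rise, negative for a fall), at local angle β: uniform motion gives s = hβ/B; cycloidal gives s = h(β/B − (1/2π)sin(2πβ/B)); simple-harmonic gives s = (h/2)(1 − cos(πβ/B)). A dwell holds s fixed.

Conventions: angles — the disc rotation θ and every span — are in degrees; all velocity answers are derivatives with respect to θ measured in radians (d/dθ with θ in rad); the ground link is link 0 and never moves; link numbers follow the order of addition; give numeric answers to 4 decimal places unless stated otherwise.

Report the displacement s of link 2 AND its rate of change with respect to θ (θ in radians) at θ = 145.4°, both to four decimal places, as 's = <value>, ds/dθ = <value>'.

seg 1 [0°–101.6°] uniform, h=5: full span → s += 5 → s = 5.0000
seg 2 [101.6°–138.7°] dwell: s stays 5.0000
seg 3 [138.7°–163.8°] cycloidal, h=-5: θ=145.4° here. β=6.7, B=25.1. -5·(0.2669 − sin(2π·0.2669)/(2π)) = -0.5434 → s = 4.4566
velocity in seg [138.7°–163.8°] (cycloidal), θ in radians: β = 6.7° = 0.1169 rad, B = 25.1° = 0.4381 rad; ds/dθ = (h/B)(1 − cos(2πβ/B)) = ((-5)/0.4381)(1 − cos(2π·0.2669)) = -12.625479 mm/rad

s = 4.4566, ds/dθ = -12.6255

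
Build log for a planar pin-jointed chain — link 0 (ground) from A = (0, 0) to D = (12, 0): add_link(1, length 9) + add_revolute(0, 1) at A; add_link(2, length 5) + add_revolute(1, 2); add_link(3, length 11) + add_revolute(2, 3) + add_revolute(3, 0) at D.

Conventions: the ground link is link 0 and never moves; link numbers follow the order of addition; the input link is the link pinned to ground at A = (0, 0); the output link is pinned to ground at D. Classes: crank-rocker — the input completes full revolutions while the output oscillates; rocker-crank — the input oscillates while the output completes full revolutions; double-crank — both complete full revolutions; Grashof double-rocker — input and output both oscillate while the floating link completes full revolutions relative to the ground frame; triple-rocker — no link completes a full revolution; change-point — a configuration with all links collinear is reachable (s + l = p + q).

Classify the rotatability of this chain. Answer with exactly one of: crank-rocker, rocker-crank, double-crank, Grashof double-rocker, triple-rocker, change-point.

lengths: ground=12, input=9, coupler=5, output=11
sorted: s=5 (shortest), l=12 (longest), p+q=20
s + l = 17 vs p + q = 20
s + l < p + q (Grashof) with shortest = coupler link → Grashof double-rocker

Grashof double-rocker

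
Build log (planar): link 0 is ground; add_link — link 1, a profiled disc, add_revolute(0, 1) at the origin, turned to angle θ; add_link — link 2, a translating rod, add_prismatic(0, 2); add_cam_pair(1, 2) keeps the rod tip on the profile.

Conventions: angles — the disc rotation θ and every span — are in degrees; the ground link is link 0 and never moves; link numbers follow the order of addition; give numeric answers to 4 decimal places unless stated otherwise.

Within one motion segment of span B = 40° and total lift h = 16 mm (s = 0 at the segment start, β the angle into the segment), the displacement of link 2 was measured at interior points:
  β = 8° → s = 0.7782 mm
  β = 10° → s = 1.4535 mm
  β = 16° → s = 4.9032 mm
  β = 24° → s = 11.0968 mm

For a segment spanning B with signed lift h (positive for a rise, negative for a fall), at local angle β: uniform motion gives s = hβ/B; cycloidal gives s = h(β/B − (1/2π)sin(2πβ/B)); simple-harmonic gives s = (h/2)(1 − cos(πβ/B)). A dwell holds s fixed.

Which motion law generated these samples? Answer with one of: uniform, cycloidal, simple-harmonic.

candidates at β/B = r: uniform s = h·r (linear in β); cycloidal s = h·(r − sin(2πr)/(2π)); simple-harmonic s = (h/2)(1 − cos(πr))
β=8°: printed 0.7782 | uniform 3.2000, cycloidal 0.7782, simple-harmonic 1.5279
β=10°: printed 1.4535 | uniform 4.0000, cycloidal 1.4535, simple-harmonic 2.3431
β=16°: printed 4.9032 | uniform 6.4000, cycloidal 4.9032, simple-harmonic 5.5279
β=24°: printed 11.0968 | uniform 9.6000, cycloidal 11.0968, simple-harmonic 10.4721
only one law matches every sample → cycloidal

cycloidal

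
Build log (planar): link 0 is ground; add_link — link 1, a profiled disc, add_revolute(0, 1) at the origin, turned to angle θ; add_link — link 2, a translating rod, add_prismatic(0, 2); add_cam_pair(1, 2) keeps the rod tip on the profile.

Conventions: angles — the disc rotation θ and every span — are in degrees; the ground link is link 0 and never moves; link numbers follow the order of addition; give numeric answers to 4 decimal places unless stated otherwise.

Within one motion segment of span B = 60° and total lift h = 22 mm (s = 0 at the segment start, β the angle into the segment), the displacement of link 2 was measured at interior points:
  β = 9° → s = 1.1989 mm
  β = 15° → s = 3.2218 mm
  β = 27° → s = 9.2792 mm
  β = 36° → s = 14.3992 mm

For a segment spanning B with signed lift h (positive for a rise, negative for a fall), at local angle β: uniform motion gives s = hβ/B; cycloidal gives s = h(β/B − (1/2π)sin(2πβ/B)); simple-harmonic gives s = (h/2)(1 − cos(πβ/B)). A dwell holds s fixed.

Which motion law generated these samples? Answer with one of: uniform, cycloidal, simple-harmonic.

candidates at β/B = r: uniform s = h·r (linear in β); cycloidal s = h·(r − sin(2πr)/(2π)); simple-harmonic s = (h/2)(1 − cos(πr))
β=9°: printed 1.1989 | uniform 3.3000, cycloidal 0.4673, simple-harmonic 1.1989
β=15°: printed 3.2218 | uniform 5.5000, cycloidal 1.9986, simple-harmonic 3.2218
β=27°: printed 9.2792 | uniform 9.9000, cycloidal 8.8180, simple-harmonic 9.2792
β=36°: printed 14.3992 | uniform 13.2000, cycloidal 15.2581, simple-harmonic 14.3992
only one law matches every sample → simple-harmonic

simple-harmonic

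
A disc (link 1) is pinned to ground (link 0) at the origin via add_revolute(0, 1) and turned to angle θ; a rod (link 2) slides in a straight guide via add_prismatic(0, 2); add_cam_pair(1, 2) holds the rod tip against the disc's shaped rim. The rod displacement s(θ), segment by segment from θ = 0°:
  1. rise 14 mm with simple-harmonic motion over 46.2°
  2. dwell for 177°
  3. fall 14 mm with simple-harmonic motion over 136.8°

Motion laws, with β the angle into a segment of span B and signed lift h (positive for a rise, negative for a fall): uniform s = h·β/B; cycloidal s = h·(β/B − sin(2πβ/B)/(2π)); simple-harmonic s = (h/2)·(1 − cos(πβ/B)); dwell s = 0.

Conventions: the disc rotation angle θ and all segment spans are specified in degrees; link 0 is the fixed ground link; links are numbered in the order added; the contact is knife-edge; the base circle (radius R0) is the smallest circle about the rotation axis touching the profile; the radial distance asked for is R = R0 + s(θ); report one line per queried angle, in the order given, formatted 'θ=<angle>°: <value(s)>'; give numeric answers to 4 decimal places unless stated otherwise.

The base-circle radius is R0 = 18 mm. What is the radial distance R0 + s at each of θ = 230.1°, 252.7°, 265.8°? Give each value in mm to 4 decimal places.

segment 1 (0° to 46.2°, simple-harmonic, h = 14) is passed completely: s = 0.0000 + (14) = 14.0000
segment 2 (46.2° to 223.2°, dwell): s unchanged at 14.0000
θ = 230.1° falls in segment 3 (223.2° to 360°, simple-harmonic, h = -14): β = 230.1 − 223.2 = 6.9°, B = 136.8°; Δs = -14/2·(1 − cos(π·0.0504)) = -0.0877; s = 14.0000 − 0.0877 = 13.9123
θ = 252.7° falls in segment 3 (223.2° to 360°, simple-harmonic, h = -14): β = 252.7 − 223.2 = 29.5°, B = 136.8°; Δs = -14/2·(1 − cos(π·0.2156)) = -1.5458; s = 14.0000 − 1.5458 = 12.4542
θ = 265.8° falls in segment 3 (223.2° to 360°, simple-harmonic, h = -14): β = 265.8 − 223.2 = 42.6°, B = 136.8°; Δs = -14/2·(1 − cos(π·0.3114)) = -3.0910; s = 14.0000 − 3.0910 = 10.9090
θ=230.1°: R = R0 + s = 18 + 13.9123 = 31.9123
θ=252.7°: R = R0 + s = 18 + 12.4542 = 30.4542
θ=265.8°: R = R0 + s = 18 + 10.9090 = 28.9090

θ=230.1°: 31.9123
θ=252.7°: 30.4542
θ=265.8°: 28.9090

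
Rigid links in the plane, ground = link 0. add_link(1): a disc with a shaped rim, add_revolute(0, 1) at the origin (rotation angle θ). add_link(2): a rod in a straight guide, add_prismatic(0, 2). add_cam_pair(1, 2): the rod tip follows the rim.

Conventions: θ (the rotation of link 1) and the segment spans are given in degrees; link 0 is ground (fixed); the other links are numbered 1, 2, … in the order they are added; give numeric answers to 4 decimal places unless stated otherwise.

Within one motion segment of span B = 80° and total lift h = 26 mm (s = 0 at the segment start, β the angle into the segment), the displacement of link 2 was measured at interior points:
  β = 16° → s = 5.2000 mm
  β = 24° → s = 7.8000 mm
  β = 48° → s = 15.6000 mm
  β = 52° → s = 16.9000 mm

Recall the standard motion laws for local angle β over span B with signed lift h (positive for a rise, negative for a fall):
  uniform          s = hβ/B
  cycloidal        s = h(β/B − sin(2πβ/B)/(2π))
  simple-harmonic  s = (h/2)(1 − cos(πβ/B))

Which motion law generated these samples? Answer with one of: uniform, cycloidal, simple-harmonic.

candidates at β/B = r: uniform s = h·r (linear in β); cycloidal s = h·(r − sin(2πr)/(2π)); simple-harmonic s = (h/2)(1 − cos(πr))
β=16°: printed 5.2000 | uniform 5.2000, cycloidal 1.2645, simple-harmonic 2.4828
β=24°: printed 7.8000 | uniform 7.8000, cycloidal 3.8645, simple-harmonic 5.3588
β=48°: printed 15.6000 | uniform 15.6000, cycloidal 18.0323, simple-harmonic 17.0172
β=52°: printed 16.9000 | uniform 16.9000, cycloidal 20.2477, simple-harmonic 18.9019
only one law matches every sample → uniform

uniform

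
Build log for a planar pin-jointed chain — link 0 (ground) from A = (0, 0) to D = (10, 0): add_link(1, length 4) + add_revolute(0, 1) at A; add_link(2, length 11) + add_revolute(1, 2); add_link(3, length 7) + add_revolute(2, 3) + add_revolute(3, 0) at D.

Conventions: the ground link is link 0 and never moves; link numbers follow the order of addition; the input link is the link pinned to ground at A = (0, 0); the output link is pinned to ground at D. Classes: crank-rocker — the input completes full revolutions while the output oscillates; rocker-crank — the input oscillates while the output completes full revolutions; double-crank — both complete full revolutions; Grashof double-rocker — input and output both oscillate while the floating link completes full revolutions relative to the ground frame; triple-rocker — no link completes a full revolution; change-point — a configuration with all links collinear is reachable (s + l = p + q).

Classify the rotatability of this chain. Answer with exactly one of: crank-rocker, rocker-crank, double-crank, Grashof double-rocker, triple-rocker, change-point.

lengths: ground=10, input=4, coupler=11, output=7
sorted: s=4 (shortest), l=11 (longest), p+q=17
s + l = 15 vs p + q = 17
s + l < p + q (Grashof) with shortest = input link → crank-rocker

crank-rocker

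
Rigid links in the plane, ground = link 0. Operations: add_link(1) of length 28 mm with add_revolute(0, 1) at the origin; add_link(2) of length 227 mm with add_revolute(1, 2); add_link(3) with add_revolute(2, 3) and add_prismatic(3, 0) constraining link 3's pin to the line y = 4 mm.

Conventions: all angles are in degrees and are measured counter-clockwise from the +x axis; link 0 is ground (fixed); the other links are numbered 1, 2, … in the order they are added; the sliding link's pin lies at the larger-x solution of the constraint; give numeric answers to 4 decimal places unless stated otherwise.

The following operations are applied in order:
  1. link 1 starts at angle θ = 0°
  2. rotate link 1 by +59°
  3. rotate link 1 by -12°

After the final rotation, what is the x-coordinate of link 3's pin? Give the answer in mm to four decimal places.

geometry: r = 28 mm, L = 227 mm, e = 4 mm; θ starts at 0°
rotate link 1 by +59°: θ ← 0° +59° = 59°
rotate link 1 by -12°: θ ← 59° -12° = 47°
crank pin P = (r cos θ, r sin θ) = (19.095954, 20.477904)
h = r sin θ − e = 20.477904 − 4 = 16.477904
x = r cos θ + √(L² − h²) = 19.095954 + 226.401146 = 245.497100

245.4971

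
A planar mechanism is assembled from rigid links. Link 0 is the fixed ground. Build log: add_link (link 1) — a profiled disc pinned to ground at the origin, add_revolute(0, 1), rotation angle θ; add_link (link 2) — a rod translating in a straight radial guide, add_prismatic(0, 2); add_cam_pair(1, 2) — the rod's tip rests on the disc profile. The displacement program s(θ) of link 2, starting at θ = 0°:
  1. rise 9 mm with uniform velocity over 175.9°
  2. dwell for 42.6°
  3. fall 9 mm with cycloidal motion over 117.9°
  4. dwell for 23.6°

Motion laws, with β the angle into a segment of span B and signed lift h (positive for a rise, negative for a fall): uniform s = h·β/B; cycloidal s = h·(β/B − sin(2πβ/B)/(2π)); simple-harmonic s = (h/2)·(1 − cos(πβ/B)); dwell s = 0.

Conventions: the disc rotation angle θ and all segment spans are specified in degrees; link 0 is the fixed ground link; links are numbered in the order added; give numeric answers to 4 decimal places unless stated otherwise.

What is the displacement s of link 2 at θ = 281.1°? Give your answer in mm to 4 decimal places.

seg 1 [0°–175.9°] uniform, h=9: full span → s += 9 → s = 9.0000
seg 2 [175.9°–218.5°] dwell: s stays 9.0000
seg 3 [218.5°–336.4°] cycloidal, h=-9: θ=281.1° here. β=62.6, B=117.9. -9·(0.5310 − sin(2π·0.5310)/(2π)) = -5.0555 → s = 3.9445

3.9445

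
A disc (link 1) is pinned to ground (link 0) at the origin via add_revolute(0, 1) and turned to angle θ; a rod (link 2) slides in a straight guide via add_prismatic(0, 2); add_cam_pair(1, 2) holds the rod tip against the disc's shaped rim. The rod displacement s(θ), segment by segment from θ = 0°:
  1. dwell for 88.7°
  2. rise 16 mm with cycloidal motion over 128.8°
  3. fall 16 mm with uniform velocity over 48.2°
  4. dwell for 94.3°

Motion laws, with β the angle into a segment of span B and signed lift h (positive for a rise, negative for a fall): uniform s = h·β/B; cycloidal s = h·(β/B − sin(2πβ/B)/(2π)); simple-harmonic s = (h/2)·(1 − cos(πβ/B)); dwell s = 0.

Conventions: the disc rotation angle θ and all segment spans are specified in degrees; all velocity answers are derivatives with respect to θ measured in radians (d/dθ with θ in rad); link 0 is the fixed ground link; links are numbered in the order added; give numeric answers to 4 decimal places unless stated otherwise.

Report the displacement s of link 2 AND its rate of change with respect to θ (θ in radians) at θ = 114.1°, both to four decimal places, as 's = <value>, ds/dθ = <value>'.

segment 1 (0° to 88.7°, dwell): s unchanged at 0.0000
θ = 114.1° falls in segment 2 (88.7° to 217.5°, cycloidal, h = 16): β = 114.1 − 88.7 = 25.4°, B = 128.8°; Δs = 16·(0.1972 − sin(2π·0.1972)/(2π)) = 0.7476; s = 0.0000 + 0.7476 = 0.7476
velocity in seg [88.7°–217.5°] (cycloidal), θ in radians: β = 25.4° = 0.4433 rad, B = 128.8° = 2.2480 rad; ds/dθ = (h/B)(1 − cos(2πβ/B)) = (16/2.2480)(1 − cos(2π·0.1972)) = 4.799531 mm/rad

s = 0.7476, ds/dθ = 4.7995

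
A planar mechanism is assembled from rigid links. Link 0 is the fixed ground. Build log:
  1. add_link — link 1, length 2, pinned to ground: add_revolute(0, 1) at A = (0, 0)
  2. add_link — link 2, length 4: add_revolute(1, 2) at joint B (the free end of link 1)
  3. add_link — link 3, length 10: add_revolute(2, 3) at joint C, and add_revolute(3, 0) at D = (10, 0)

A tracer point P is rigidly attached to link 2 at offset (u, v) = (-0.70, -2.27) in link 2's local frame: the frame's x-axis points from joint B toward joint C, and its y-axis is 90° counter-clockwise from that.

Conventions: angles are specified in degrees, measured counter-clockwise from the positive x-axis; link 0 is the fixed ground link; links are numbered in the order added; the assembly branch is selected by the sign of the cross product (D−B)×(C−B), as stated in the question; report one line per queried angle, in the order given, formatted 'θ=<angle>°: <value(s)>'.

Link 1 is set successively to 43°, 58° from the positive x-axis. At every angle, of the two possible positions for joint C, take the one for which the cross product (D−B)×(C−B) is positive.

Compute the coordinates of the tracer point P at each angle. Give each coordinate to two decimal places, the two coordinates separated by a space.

A=(0,0), D=(10.00,0)
θ=43°: B = A + 2.00·(cos43°, sin43°) = (1.4627, 1.3640)
θ=43°: |BD| = 8.6456
θ=43°: circle(B,4.00) ∩ circle(D,10.00): a=-0.5352, h=3.9640
θ=43°:   candidates: C₊=(1.5596,5.3628) cross=34.271; C₋=(0.3088,-2.4660) cross=-34.271
θ=43°:   branch + wants cross > 0 → take C=(1.5596,5.3628) (cross=34.271)
θ=43°: ex = (C−B)/|BC| = (0.0242,0.9997); ey = (-0.9997,0.0242)
θ=43°: P = B + -0.70·ex + -2.27·ey = (3.7151,0.6092)
θ=58°: B = A + 2.00·(cos58°, sin58°) = (1.0598, 1.6961)
θ=58°: |BD| = 9.0996
θ=58°: circle(B,4.00) ∩ circle(D,10.00): a=-0.0658, h=3.9995
θ=58°:   candidates: C₊=(1.7407,5.6377) cross=36.394; C₋=(0.2498,-2.2210) cross=-36.394
θ=58°:   branch + wants cross > 0 → take C=(1.7407,5.6377) (cross=36.394)
θ=58°: ex = (C−B)/|BC| = (0.1702,0.9854); ey = (-0.9854,0.1702)
θ=58°: P = B + -0.70·ex + -2.27·ey = (3.1776,0.6199)

θ=43°: 3.72 0.61
θ=58°: 3.18 0.62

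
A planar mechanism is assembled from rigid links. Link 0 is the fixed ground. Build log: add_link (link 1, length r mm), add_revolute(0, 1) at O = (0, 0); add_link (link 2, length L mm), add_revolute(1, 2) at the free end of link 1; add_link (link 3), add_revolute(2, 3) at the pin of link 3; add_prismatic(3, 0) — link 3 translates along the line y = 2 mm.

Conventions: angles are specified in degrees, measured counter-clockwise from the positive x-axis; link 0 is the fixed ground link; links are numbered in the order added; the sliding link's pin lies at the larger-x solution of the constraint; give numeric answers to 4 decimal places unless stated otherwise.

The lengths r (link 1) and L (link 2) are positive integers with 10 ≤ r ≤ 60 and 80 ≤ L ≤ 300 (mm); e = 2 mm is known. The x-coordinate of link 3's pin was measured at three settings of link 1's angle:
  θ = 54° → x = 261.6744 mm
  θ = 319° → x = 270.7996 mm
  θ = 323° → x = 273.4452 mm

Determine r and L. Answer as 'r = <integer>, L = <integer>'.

constraint per measurement: (x − r cos θ)² + (r sin θ − e)² = L²
subtracting the θ₁ and θ₂ equations cancels the r² and L² terms:
r = (x₁² − x₂²) / (2[(x₁cos θ₁ + e sin θ₁) − (x₂cos θ₂ + e sin θ₂)]) = 51.0000 → r = 51
L² = (x₁ − r cos θ₁)² + (r sin θ₁ − e)² = 55225.0001 → L = 235.0000 → L = 235
check at θ₃=323°: x = 273.4452 (printed 273.4452) ✓

r = 51, L = 235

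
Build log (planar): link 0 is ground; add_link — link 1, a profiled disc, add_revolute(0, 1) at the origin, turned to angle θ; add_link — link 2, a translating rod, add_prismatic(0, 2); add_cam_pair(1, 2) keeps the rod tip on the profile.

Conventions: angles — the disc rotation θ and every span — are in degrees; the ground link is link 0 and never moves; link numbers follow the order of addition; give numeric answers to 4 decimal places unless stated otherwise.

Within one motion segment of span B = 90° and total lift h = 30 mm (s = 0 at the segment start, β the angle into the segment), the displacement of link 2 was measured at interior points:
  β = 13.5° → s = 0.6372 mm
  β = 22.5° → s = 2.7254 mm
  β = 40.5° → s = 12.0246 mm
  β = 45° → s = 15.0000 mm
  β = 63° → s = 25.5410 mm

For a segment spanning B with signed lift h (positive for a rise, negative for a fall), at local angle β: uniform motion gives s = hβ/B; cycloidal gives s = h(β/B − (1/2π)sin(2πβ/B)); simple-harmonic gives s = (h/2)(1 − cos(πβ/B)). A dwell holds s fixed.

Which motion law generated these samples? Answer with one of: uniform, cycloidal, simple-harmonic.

candidates at β/B = r: uniform s = h·r (linear in β); cycloidal s = h·(r − sin(2πr)/(2π)); simple-harmonic s = (h/2)(1 − cos(πr))
β=13.5°: printed 0.6372 | uniform 4.5000, cycloidal 0.6372, simple-harmonic 1.6349
β=22.5°: printed 2.7254 | uniform 7.5000, cycloidal 2.7254, simple-harmonic 4.3934
β=40.5°: printed 12.0246 | uniform 13.5000, cycloidal 12.0246, simple-harmonic 12.6535
β=45°: printed 15.0000 | uniform 15.0000, cycloidal 15.0000, simple-harmonic 15.0000
β=63°: printed 25.5410 | uniform 21.0000, cycloidal 25.5410, simple-harmonic 23.8168
only one law matches every sample → cycloidal

cycloidal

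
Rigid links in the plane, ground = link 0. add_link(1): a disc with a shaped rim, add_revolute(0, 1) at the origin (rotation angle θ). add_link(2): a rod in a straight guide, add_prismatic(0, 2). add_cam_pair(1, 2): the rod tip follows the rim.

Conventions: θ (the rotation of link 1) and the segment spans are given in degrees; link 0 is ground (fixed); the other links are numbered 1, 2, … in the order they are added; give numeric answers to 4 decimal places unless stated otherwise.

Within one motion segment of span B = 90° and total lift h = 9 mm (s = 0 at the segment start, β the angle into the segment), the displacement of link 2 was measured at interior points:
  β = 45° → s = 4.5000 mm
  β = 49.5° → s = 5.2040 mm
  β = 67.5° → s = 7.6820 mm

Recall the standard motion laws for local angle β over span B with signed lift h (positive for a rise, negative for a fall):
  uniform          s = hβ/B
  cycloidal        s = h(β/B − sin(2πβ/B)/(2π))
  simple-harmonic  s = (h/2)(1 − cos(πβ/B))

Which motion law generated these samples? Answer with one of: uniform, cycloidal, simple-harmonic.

candidates at β/B = r: uniform s = h·r (linear in β); cycloidal s = h·(r − sin(2πr)/(2π)); simple-harmonic s = (h/2)(1 − cos(πr))
β=45°: printed 4.5000 | uniform 4.5000, cycloidal 4.5000, simple-harmonic 4.5000
β=49.5°: printed 5.2040 | uniform 4.9500, cycloidal 5.3926, simple-harmonic 5.2040
β=67.5°: printed 7.6820 | uniform 6.7500, cycloidal 8.1824, simple-harmonic 7.6820
only one law matches every sample → simple-harmonic

simple-harmonic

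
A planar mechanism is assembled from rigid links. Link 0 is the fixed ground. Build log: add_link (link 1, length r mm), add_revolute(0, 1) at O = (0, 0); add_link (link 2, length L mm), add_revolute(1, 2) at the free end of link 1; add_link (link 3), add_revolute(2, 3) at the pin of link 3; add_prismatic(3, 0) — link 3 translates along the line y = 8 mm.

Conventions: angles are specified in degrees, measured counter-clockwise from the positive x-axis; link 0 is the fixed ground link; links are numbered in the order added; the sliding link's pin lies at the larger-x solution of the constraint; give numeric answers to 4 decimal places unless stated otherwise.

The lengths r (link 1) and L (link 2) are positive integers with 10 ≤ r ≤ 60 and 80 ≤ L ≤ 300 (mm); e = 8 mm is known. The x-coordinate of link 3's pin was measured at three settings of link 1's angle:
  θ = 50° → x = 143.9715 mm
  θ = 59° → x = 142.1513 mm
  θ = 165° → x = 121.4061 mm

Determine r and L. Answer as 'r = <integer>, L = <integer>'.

constraint per measurement: (x − r cos θ)² + (r sin θ − e)² = L²
subtracting the θ₁ and θ₂ equations cancels the r² and L² terms:
r = (x₁² − x₂²) / (2[(x₁cos θ₁ + e sin θ₁) − (x₂cos θ₂ + e sin θ₂)]) = 13.9994 → r = 14
L² = (x₁ − r cos θ₁)² + (r sin θ₁ − e)² = 18224.9922 → L = 135.0000 → L = 135
check at θ₃=165°: x = 121.4061 (printed 121.4061) ✓

r = 14, L = 135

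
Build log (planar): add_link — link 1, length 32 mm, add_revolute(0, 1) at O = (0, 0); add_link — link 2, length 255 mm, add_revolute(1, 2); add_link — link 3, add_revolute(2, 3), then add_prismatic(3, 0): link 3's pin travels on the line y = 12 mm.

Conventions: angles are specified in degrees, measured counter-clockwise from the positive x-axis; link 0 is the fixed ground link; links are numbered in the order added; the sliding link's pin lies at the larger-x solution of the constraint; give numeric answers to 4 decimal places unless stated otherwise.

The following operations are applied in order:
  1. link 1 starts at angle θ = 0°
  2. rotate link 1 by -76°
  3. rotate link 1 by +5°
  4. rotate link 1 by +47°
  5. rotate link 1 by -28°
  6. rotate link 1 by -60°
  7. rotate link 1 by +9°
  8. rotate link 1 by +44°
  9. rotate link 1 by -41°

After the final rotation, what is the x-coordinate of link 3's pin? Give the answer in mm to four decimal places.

geometry: r = 32 mm, L = 255 mm, e = 12 mm; θ starts at 0°
rotate link 1 by -76°: θ ← 0° -76° = -76°
rotate link 1 by +5°: θ ← -76° +5° = -71°
rotate link 1 by +47°: θ ← -71° +47° = -24°
rotate link 1 by -28°: θ ← -24° -28° = -52°
rotate link 1 by -60°: θ ← -52° -60° = -112°
rotate link 1 by +9°: θ ← -112° +9° = -103°
rotate link 1 by +44°: θ ← -103° +44° = -59°
rotate link 1 by -41°: θ ← -59° -41° = -100°
crank pin P = (r cos θ, r sin θ) = (-5.556742, -31.513848)
h = r sin θ − e = -31.513848 − 12 = -43.513848
x = r cos θ + √(L² − h²) = -5.556742 + 251.259915 = 245.703174

245.7032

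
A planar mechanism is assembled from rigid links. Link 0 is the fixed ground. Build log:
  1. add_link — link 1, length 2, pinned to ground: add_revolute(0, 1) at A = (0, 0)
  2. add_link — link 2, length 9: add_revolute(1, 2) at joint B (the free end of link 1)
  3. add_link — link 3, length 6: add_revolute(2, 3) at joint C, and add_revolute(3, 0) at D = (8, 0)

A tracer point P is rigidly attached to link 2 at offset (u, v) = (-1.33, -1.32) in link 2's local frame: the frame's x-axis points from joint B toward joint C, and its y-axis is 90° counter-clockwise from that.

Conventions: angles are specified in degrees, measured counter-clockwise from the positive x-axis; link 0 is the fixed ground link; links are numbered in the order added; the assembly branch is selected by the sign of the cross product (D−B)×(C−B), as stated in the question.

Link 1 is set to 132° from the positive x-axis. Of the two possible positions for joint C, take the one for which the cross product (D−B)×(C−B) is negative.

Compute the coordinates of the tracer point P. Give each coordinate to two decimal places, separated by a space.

A=(0,0), D=(8.00,0)
B = A + 2.00·(cos132°, sin132°) = (-1.3383, 1.4863)
|BD| = 9.4558
circle(B,9.00) ∩ circle(D,6.00): a=7.1074, h=5.5213
  candidates: C₊=(6.5486,5.8218) cross=52.209; C₋=(4.8129,-5.0836) cross=-52.209
  branch - wants cross < 0 → take C=(4.8129,-5.0836) (cross=-52.209)
ex = (C−B)/|BC| = (0.6835,-0.7300); ey = (0.7300,0.6835)
P = B + -1.33·ex + -1.32·ey = (-3.2108,1.5550)

-3.21 1.55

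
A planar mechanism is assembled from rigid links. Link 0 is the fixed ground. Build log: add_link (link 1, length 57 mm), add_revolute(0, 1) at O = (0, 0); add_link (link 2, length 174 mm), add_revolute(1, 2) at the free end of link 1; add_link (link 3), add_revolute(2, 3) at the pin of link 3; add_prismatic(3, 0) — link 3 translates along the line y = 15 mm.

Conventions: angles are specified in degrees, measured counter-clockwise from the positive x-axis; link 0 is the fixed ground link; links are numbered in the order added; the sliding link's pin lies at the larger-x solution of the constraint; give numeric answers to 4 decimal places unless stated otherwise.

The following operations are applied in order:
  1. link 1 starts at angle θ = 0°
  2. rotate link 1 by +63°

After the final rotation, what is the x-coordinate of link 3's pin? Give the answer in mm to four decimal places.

geometry: r = 57 mm, L = 174 mm, e = 15 mm; θ starts at 0°
rotate link 1 by +63°: θ ← 0° +63° = 63°
crank pin P = (r cos θ, r sin θ) = (25.877458, 50.787372)
h = r sin θ − e = 50.787372 − 15 = 35.787372
x = r cos θ + √(L² − h²) = 25.877458 + 170.279958 = 196.157416

196.1574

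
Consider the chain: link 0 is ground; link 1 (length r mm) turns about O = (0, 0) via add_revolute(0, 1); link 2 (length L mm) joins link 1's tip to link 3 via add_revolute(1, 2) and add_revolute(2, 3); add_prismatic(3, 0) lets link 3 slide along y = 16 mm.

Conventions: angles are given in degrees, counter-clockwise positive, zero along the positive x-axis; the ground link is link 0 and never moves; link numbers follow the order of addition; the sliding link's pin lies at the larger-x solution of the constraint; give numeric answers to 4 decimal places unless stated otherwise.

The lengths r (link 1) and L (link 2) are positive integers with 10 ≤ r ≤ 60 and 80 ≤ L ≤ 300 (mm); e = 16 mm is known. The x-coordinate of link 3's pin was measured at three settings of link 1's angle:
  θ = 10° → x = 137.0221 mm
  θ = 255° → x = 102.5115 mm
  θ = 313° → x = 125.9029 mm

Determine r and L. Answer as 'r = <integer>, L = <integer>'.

constraint per measurement: (x − r cos θ)² + (r sin θ − e)² = L²
subtracting the θ₁ and θ₂ equations cancels the r² and L² terms:
r = (x₁² − x₂²) / (2[(x₁cos θ₁ + e sin θ₁) − (x₂cos θ₂ + e sin θ₂)]) = 23.0000 → r = 23
L² = (x₁ − r cos θ₁)² + (r sin θ₁ − e)² = 13224.9912 → L = 115.0000 → L = 115
check at θ₃=313°: x = 125.9029 (printed 125.9029) ✓

r = 23, L = 115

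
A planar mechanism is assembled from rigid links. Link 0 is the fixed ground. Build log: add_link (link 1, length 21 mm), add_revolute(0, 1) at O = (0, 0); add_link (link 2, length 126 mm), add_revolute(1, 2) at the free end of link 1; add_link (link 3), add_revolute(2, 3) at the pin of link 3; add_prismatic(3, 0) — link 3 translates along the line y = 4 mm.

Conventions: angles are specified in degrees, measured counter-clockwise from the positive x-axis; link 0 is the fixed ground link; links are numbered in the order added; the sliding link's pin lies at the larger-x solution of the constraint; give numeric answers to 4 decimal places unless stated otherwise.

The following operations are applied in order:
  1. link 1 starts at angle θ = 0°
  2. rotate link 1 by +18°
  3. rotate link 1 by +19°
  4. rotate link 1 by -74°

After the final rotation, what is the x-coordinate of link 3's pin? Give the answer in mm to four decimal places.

geometry: r = 21 mm, L = 126 mm, e = 4 mm; θ starts at 0°
rotate link 1 by +18°: θ ← 0° +18° = 18°
rotate link 1 by +19°: θ ← 18° +19° = 37°
rotate link 1 by -74°: θ ← 37° -74° = -37°
crank pin P = (r cos θ, r sin θ) = (16.771346, -12.638115)
h = r sin θ − e = -12.638115 − 4 = -16.638115
x = r cos θ + √(L² − h²) = 16.771346 + 124.896650 = 141.667995

141.6680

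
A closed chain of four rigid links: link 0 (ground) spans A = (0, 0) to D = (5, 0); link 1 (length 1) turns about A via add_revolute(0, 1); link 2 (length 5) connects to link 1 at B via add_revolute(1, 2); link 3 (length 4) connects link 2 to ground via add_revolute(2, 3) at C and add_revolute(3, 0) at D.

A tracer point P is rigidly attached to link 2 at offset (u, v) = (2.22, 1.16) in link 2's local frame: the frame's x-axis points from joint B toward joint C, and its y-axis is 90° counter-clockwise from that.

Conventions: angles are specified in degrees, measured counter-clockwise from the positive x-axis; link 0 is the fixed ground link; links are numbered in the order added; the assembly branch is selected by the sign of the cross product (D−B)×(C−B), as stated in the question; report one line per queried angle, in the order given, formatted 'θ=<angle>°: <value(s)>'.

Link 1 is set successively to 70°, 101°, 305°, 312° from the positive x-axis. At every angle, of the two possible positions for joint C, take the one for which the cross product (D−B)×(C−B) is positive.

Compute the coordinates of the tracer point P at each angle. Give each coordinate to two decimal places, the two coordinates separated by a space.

A=(0,0), D=(5.00,0)
θ=70°: B = A + 1.00·(cos70°, sin70°) = (0.3420, 0.9397)
θ=70°: |BD| = 4.7518
θ=70°: circle(B,5.00) ∩ circle(D,4.00): a=3.3229, h=3.7361
θ=70°:   candidates: C₊=(4.3381,3.9449) cross=17.753; C₋=(2.8605,-3.3797) cross=-17.753
θ=70°:   branch + wants cross > 0 → take C=(4.3381,3.9449) (cross=17.753)
θ=70°: ex = (C−B)/|BC| = (0.7992,0.6010); ey = (-0.6010,0.7992)
θ=70°: P = B + 2.22·ex + 1.16·ey = (1.4191,3.2011)
θ=101°: B = A + 1.00·(cos101°, sin101°) = (-0.1908, 0.9816)
θ=101°: |BD| = 5.2828
θ=101°: circle(B,5.00) ∩ circle(D,4.00): a=3.4932, h=3.5773
θ=101°:   candidates: C₊=(3.9063,3.8476) cross=18.898; C₋=(2.5769,-3.1825) cross=-18.898
θ=101°:   branch + wants cross > 0 → take C=(3.9063,3.8476) (cross=18.898)
θ=101°: ex = (C−B)/|BC| = (0.8194,0.5732); ey = (-0.5732,0.8194)
θ=101°: P = B + 2.22·ex + 1.16·ey = (0.9634,3.2046)
θ=305°: B = A + 1.00·(cos305°, sin305°) = (0.5736, -0.8192)
θ=305°: |BD| = 4.5016
θ=305°: circle(B,5.00) ∩ circle(D,4.00): a=3.2504, h=3.7993
θ=305°:   candidates: C₊=(3.0784,3.5082) cross=17.103; C₋=(4.4611,-3.9635) cross=-17.103
θ=305°:   branch + wants cross > 0 → take C=(3.0784,3.5082) (cross=17.103)
θ=305°: ex = (C−B)/|BC| = (0.5010,0.8655); ey = (-0.8655,0.5010)
θ=305°: P = B + 2.22·ex + 1.16·ey = (0.6818,1.6833)
θ=312°: B = A + 1.00·(cos312°, sin312°) = (0.6691, -0.7431)
θ=312°: |BD| = 4.3942
θ=312°: circle(B,5.00) ∩ circle(D,4.00): a=3.2212, h=3.8241
θ=312°:   candidates: C₊=(3.1972,3.5707) cross=16.804; C₋=(4.4906,-3.9674) cross=-16.804
θ=312°:   branch + wants cross > 0 → take C=(3.1972,3.5707) (cross=16.804)
θ=312°: ex = (C−B)/|BC| = (0.5056,0.8628); ey = (-0.8628,0.5056)
θ=312°: P = B + 2.22·ex + 1.16·ey = (0.7908,1.7587)

θ=70°: 1.42 3.20
θ=101°: 0.96 3.20
θ=305°: 0.68 1.68
θ=312°: 0.79 1.76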